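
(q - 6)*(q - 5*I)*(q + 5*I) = q^3 - 6*q^2 + 25*q - 150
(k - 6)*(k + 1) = k^2 - 5*k - 6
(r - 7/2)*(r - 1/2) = r^2 - 4*r + 7/4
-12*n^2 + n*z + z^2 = (-3*n + z)*(4*n + z)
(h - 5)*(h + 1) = h^2 - 4*h - 5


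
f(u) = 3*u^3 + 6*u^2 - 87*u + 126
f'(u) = 9*u^2 + 12*u - 87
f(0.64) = 73.56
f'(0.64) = -75.63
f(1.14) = 39.06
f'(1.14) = -61.62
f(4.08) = 74.67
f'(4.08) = 111.78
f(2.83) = -4.16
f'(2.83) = 19.04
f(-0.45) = 166.09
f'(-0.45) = -90.58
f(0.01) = 125.13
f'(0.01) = -86.88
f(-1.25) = 238.27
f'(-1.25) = -87.94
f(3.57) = 28.38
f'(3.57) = 70.54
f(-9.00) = -792.00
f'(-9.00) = 534.00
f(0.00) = 126.00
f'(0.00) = -87.00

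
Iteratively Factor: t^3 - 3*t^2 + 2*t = (t - 2)*(t^2 - t) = (t - 2)*(t - 1)*(t)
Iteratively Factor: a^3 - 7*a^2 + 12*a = (a - 4)*(a^2 - 3*a) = (a - 4)*(a - 3)*(a)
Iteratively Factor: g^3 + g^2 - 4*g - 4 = (g - 2)*(g^2 + 3*g + 2) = (g - 2)*(g + 2)*(g + 1)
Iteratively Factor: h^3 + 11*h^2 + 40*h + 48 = (h + 3)*(h^2 + 8*h + 16) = (h + 3)*(h + 4)*(h + 4)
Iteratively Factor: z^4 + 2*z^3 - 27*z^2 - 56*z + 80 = (z + 4)*(z^3 - 2*z^2 - 19*z + 20) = (z - 1)*(z + 4)*(z^2 - z - 20) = (z - 5)*(z - 1)*(z + 4)*(z + 4)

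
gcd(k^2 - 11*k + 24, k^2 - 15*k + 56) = k - 8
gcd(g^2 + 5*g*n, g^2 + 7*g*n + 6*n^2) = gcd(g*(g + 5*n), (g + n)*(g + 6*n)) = 1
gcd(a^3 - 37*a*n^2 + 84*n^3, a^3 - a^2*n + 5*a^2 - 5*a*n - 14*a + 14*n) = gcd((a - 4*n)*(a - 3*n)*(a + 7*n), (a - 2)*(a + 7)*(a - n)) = 1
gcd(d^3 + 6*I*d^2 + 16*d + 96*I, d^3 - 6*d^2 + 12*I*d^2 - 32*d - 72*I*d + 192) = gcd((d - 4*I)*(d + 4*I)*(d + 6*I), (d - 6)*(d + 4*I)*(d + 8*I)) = d + 4*I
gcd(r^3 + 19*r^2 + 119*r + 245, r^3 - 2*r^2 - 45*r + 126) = r + 7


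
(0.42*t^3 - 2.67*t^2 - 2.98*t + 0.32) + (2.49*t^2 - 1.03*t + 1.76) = 0.42*t^3 - 0.18*t^2 - 4.01*t + 2.08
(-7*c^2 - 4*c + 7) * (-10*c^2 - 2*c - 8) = 70*c^4 + 54*c^3 - 6*c^2 + 18*c - 56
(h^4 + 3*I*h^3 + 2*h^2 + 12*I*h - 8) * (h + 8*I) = h^5 + 11*I*h^4 - 22*h^3 + 28*I*h^2 - 104*h - 64*I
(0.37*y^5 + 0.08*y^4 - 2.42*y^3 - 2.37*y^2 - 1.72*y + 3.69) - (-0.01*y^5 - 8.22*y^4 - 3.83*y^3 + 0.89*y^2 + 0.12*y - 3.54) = 0.38*y^5 + 8.3*y^4 + 1.41*y^3 - 3.26*y^2 - 1.84*y + 7.23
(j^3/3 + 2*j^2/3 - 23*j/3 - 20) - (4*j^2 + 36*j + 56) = j^3/3 - 10*j^2/3 - 131*j/3 - 76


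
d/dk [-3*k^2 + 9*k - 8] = 9 - 6*k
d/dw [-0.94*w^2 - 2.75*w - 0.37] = -1.88*w - 2.75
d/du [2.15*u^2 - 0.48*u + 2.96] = 4.3*u - 0.48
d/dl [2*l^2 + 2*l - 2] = 4*l + 2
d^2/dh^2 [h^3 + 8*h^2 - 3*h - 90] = 6*h + 16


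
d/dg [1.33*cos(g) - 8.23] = -1.33*sin(g)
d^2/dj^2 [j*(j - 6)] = 2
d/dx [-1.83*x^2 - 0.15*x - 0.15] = -3.66*x - 0.15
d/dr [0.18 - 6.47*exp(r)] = -6.47*exp(r)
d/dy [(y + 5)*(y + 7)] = 2*y + 12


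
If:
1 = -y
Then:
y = -1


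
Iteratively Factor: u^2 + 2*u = (u)*(u + 2)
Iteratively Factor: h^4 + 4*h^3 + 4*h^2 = (h)*(h^3 + 4*h^2 + 4*h) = h*(h + 2)*(h^2 + 2*h) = h*(h + 2)^2*(h)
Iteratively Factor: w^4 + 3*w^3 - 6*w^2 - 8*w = (w + 4)*(w^3 - w^2 - 2*w) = w*(w + 4)*(w^2 - w - 2) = w*(w - 2)*(w + 4)*(w + 1)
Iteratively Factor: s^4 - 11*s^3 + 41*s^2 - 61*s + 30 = (s - 2)*(s^3 - 9*s^2 + 23*s - 15) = (s - 5)*(s - 2)*(s^2 - 4*s + 3) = (s - 5)*(s - 3)*(s - 2)*(s - 1)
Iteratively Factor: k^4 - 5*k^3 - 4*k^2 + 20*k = (k)*(k^3 - 5*k^2 - 4*k + 20) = k*(k + 2)*(k^2 - 7*k + 10) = k*(k - 5)*(k + 2)*(k - 2)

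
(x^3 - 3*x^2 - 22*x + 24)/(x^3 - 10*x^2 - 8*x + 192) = (x - 1)/(x - 8)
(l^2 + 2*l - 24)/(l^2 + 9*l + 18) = (l - 4)/(l + 3)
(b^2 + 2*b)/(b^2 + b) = (b + 2)/(b + 1)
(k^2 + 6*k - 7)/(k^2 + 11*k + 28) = (k - 1)/(k + 4)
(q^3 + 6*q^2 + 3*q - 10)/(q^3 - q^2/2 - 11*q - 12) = 2*(q^2 + 4*q - 5)/(2*q^2 - 5*q - 12)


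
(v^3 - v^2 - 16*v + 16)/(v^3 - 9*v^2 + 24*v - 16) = (v + 4)/(v - 4)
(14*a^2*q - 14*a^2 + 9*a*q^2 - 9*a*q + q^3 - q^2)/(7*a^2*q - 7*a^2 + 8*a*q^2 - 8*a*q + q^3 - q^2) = (2*a + q)/(a + q)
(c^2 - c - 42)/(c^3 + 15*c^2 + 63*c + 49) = (c^2 - c - 42)/(c^3 + 15*c^2 + 63*c + 49)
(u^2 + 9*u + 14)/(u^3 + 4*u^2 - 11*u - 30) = (u + 7)/(u^2 + 2*u - 15)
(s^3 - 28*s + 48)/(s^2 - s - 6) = (-s^3 + 28*s - 48)/(-s^2 + s + 6)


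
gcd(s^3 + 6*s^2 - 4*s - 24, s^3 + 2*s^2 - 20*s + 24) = s^2 + 4*s - 12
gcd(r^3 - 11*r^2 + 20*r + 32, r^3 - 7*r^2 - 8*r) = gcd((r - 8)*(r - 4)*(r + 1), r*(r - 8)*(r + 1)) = r^2 - 7*r - 8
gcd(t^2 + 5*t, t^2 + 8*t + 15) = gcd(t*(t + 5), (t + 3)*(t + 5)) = t + 5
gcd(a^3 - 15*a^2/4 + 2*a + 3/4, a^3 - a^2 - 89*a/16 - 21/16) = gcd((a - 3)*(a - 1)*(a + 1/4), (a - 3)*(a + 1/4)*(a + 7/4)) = a^2 - 11*a/4 - 3/4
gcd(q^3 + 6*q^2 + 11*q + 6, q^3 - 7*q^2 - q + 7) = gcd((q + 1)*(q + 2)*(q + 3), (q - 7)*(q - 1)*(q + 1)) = q + 1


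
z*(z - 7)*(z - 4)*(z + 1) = z^4 - 10*z^3 + 17*z^2 + 28*z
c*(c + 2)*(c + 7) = c^3 + 9*c^2 + 14*c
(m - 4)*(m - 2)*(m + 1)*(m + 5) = m^4 - 23*m^2 + 18*m + 40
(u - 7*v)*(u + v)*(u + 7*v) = u^3 + u^2*v - 49*u*v^2 - 49*v^3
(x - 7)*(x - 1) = x^2 - 8*x + 7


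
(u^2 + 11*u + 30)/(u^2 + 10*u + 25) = (u + 6)/(u + 5)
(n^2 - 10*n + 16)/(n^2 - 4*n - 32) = (n - 2)/(n + 4)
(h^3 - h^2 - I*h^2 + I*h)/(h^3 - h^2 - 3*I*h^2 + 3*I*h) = (h - I)/(h - 3*I)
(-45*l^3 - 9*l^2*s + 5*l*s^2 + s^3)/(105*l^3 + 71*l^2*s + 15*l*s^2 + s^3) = (-3*l + s)/(7*l + s)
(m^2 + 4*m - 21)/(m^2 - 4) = (m^2 + 4*m - 21)/(m^2 - 4)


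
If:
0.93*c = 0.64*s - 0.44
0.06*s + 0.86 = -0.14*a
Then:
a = -0.428571428571429*s - 6.14285714285714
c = 0.688172043010753*s - 0.473118279569892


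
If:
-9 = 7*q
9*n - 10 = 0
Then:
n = 10/9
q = -9/7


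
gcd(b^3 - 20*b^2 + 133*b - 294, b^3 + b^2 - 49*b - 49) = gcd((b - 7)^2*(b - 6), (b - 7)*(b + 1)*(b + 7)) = b - 7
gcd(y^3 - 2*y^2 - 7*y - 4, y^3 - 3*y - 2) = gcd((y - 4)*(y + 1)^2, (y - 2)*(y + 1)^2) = y^2 + 2*y + 1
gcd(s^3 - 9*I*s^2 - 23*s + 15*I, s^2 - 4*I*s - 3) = s^2 - 4*I*s - 3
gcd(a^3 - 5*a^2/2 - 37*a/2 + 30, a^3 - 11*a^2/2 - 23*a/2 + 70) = a - 5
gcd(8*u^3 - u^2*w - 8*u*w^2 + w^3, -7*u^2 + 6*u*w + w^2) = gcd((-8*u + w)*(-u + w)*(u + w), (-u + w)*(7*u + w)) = u - w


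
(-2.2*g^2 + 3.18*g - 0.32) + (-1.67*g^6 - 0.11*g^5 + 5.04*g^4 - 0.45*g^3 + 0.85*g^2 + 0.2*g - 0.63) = -1.67*g^6 - 0.11*g^5 + 5.04*g^4 - 0.45*g^3 - 1.35*g^2 + 3.38*g - 0.95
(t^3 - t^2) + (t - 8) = t^3 - t^2 + t - 8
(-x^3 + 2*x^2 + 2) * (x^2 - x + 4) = -x^5 + 3*x^4 - 6*x^3 + 10*x^2 - 2*x + 8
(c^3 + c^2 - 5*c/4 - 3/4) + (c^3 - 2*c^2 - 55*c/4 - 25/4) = 2*c^3 - c^2 - 15*c - 7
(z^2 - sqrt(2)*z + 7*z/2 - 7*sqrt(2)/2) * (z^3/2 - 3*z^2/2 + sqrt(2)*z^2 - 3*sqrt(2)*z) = z^5/2 + z^4/4 + sqrt(2)*z^4/2 - 29*z^3/4 + sqrt(2)*z^3/4 - 21*sqrt(2)*z^2/4 - z^2 + 21*z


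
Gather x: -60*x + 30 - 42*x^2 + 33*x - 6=-42*x^2 - 27*x + 24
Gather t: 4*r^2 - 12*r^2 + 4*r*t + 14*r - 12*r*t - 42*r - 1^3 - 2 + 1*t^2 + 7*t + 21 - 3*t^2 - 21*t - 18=-8*r^2 - 28*r - 2*t^2 + t*(-8*r - 14)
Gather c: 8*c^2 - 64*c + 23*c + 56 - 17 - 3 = 8*c^2 - 41*c + 36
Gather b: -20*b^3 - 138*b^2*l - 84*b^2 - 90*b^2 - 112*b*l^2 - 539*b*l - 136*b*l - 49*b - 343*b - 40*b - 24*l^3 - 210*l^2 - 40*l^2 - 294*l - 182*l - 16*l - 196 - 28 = -20*b^3 + b^2*(-138*l - 174) + b*(-112*l^2 - 675*l - 432) - 24*l^3 - 250*l^2 - 492*l - 224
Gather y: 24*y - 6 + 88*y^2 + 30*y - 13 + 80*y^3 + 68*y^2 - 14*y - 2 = 80*y^3 + 156*y^2 + 40*y - 21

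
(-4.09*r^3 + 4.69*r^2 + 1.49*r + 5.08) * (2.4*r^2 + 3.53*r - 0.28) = -9.816*r^5 - 3.1817*r^4 + 21.2769*r^3 + 16.1385*r^2 + 17.5152*r - 1.4224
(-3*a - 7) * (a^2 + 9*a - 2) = -3*a^3 - 34*a^2 - 57*a + 14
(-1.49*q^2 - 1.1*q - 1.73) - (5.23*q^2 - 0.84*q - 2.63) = -6.72*q^2 - 0.26*q + 0.9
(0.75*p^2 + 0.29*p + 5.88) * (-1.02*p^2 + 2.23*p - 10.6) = -0.765*p^4 + 1.3767*p^3 - 13.3009*p^2 + 10.0384*p - 62.328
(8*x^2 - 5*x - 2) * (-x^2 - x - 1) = -8*x^4 - 3*x^3 - x^2 + 7*x + 2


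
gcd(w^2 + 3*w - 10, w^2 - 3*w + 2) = w - 2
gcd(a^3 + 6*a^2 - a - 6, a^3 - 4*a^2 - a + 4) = a^2 - 1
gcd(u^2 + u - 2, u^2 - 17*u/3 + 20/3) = 1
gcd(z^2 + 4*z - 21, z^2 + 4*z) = 1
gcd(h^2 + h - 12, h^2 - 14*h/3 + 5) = h - 3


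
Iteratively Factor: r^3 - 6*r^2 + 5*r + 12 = (r - 4)*(r^2 - 2*r - 3) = (r - 4)*(r - 3)*(r + 1)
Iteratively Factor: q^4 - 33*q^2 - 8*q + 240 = (q - 5)*(q^3 + 5*q^2 - 8*q - 48) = (q - 5)*(q + 4)*(q^2 + q - 12) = (q - 5)*(q - 3)*(q + 4)*(q + 4)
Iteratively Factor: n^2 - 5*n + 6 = (n - 2)*(n - 3)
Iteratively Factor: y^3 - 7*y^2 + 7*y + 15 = (y + 1)*(y^2 - 8*y + 15) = (y - 3)*(y + 1)*(y - 5)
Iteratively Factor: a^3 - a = (a + 1)*(a^2 - a) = a*(a + 1)*(a - 1)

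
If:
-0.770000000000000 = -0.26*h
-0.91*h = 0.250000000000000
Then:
No Solution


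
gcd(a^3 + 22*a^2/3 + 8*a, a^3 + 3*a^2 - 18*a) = a^2 + 6*a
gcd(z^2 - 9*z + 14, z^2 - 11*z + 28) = z - 7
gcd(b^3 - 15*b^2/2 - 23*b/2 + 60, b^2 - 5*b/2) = b - 5/2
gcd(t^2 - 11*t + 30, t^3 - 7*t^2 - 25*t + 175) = t - 5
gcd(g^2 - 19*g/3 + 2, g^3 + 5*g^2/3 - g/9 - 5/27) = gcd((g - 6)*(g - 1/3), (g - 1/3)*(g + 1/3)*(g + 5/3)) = g - 1/3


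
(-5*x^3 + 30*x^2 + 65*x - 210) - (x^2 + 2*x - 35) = -5*x^3 + 29*x^2 + 63*x - 175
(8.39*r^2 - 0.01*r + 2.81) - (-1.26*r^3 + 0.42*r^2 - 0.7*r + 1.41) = 1.26*r^3 + 7.97*r^2 + 0.69*r + 1.4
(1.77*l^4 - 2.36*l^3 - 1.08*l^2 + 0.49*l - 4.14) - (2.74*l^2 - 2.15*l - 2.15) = 1.77*l^4 - 2.36*l^3 - 3.82*l^2 + 2.64*l - 1.99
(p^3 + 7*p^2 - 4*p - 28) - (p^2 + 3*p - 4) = p^3 + 6*p^2 - 7*p - 24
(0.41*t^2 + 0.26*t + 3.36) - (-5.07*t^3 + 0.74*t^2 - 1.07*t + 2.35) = 5.07*t^3 - 0.33*t^2 + 1.33*t + 1.01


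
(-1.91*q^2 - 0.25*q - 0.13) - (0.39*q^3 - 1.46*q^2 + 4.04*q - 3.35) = -0.39*q^3 - 0.45*q^2 - 4.29*q + 3.22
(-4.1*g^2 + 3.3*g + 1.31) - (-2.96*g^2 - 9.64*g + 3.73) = -1.14*g^2 + 12.94*g - 2.42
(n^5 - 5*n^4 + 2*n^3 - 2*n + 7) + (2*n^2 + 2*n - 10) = n^5 - 5*n^4 + 2*n^3 + 2*n^2 - 3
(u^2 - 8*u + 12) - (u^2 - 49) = 61 - 8*u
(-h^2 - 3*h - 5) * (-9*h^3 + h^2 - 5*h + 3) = 9*h^5 + 26*h^4 + 47*h^3 + 7*h^2 + 16*h - 15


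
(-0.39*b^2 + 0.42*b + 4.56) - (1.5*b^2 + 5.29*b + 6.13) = -1.89*b^2 - 4.87*b - 1.57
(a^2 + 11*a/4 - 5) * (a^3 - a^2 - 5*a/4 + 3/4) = a^5 + 7*a^4/4 - 9*a^3 + 37*a^2/16 + 133*a/16 - 15/4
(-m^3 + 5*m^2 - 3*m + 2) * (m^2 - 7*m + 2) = -m^5 + 12*m^4 - 40*m^3 + 33*m^2 - 20*m + 4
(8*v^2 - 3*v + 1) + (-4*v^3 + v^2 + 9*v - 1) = -4*v^3 + 9*v^2 + 6*v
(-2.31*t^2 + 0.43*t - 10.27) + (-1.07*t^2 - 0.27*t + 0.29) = -3.38*t^2 + 0.16*t - 9.98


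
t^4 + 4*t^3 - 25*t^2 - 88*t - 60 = (t - 5)*(t + 1)*(t + 2)*(t + 6)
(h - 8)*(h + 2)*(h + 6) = h^3 - 52*h - 96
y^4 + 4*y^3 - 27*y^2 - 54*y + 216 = (y - 3)^2*(y + 4)*(y + 6)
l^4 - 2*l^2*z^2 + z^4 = (l - z)^2*(l + z)^2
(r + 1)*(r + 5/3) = r^2 + 8*r/3 + 5/3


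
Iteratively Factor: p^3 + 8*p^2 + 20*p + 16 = (p + 2)*(p^2 + 6*p + 8) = (p + 2)*(p + 4)*(p + 2)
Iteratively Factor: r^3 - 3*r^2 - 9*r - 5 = (r - 5)*(r^2 + 2*r + 1) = (r - 5)*(r + 1)*(r + 1)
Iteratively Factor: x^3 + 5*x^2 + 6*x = (x + 3)*(x^2 + 2*x) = (x + 2)*(x + 3)*(x)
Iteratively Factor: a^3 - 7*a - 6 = (a - 3)*(a^2 + 3*a + 2) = (a - 3)*(a + 1)*(a + 2)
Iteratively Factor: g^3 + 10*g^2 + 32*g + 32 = (g + 4)*(g^2 + 6*g + 8) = (g + 4)^2*(g + 2)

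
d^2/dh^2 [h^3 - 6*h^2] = 6*h - 12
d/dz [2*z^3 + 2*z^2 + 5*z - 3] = 6*z^2 + 4*z + 5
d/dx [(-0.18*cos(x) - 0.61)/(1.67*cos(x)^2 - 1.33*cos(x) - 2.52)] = (-0.3006*cos(x)^2 - 2.0374*cos(x) + 0.3577)*sin(x)/(2.7889*cos(x)^4 - 4.4422*cos(x)^3 - 6.6479*cos(x)^2 + 6.7032*cos(x) + 6.3504)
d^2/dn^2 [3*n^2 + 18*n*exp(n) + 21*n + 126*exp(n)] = 18*n*exp(n) + 162*exp(n) + 6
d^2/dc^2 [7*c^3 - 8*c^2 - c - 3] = 42*c - 16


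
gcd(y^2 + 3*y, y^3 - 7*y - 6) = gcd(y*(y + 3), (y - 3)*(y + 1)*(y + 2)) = 1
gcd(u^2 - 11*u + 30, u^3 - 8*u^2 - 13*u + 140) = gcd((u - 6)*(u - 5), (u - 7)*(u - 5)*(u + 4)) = u - 5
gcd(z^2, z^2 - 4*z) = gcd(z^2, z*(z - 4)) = z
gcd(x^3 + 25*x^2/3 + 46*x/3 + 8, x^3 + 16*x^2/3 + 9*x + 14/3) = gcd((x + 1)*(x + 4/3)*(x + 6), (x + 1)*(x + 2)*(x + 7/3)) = x + 1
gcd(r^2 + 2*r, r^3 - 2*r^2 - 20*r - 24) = r + 2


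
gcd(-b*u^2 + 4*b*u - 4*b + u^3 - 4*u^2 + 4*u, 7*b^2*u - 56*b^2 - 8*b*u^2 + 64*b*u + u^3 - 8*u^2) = -b + u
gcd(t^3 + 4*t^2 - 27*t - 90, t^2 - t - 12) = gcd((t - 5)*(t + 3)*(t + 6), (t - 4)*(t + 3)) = t + 3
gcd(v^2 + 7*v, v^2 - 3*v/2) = v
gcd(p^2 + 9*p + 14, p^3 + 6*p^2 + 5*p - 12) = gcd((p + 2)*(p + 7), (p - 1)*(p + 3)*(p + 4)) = 1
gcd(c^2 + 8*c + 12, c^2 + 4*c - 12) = c + 6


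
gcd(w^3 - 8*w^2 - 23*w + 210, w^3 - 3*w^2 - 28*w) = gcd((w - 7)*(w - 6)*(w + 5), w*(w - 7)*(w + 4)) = w - 7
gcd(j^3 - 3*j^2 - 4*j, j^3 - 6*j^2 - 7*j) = j^2 + j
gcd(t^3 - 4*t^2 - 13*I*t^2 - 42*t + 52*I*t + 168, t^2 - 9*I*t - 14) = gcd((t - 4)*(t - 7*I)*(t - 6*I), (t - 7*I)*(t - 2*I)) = t - 7*I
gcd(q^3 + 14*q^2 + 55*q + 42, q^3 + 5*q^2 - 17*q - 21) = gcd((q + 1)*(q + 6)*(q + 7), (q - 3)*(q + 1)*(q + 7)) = q^2 + 8*q + 7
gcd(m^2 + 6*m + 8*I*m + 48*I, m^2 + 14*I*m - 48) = m + 8*I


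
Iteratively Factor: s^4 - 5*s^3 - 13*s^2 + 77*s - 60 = (s + 4)*(s^3 - 9*s^2 + 23*s - 15) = (s - 5)*(s + 4)*(s^2 - 4*s + 3) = (s - 5)*(s - 1)*(s + 4)*(s - 3)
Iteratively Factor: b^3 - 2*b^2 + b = (b - 1)*(b^2 - b) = (b - 1)^2*(b)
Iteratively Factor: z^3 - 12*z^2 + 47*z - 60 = (z - 5)*(z^2 - 7*z + 12) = (z - 5)*(z - 4)*(z - 3)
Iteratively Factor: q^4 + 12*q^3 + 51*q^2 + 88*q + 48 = (q + 4)*(q^3 + 8*q^2 + 19*q + 12) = (q + 3)*(q + 4)*(q^2 + 5*q + 4) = (q + 1)*(q + 3)*(q + 4)*(q + 4)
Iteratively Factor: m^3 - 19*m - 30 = (m - 5)*(m^2 + 5*m + 6) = (m - 5)*(m + 2)*(m + 3)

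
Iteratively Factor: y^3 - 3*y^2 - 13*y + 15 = (y - 5)*(y^2 + 2*y - 3) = (y - 5)*(y + 3)*(y - 1)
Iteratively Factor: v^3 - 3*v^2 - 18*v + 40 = (v + 4)*(v^2 - 7*v + 10) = (v - 5)*(v + 4)*(v - 2)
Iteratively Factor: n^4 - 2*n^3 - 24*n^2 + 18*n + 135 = (n + 3)*(n^3 - 5*n^2 - 9*n + 45) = (n + 3)^2*(n^2 - 8*n + 15) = (n - 3)*(n + 3)^2*(n - 5)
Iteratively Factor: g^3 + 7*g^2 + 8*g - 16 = (g - 1)*(g^2 + 8*g + 16) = (g - 1)*(g + 4)*(g + 4)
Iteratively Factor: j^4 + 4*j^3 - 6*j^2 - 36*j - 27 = (j + 3)*(j^3 + j^2 - 9*j - 9) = (j + 1)*(j + 3)*(j^2 - 9) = (j + 1)*(j + 3)^2*(j - 3)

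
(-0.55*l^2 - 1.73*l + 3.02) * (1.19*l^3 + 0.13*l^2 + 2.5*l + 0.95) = -0.6545*l^5 - 2.1302*l^4 + 1.9939*l^3 - 4.4549*l^2 + 5.9065*l + 2.869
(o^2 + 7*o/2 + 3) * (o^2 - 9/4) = o^4 + 7*o^3/2 + 3*o^2/4 - 63*o/8 - 27/4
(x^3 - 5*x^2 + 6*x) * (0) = 0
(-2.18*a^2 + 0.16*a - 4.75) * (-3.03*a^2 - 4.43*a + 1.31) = 6.6054*a^4 + 9.1726*a^3 + 10.8279*a^2 + 21.2521*a - 6.2225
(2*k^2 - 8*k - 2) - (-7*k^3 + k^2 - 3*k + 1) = 7*k^3 + k^2 - 5*k - 3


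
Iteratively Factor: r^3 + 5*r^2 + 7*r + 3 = (r + 1)*(r^2 + 4*r + 3) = (r + 1)*(r + 3)*(r + 1)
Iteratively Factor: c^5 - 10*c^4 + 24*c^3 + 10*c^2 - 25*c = (c - 1)*(c^4 - 9*c^3 + 15*c^2 + 25*c) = (c - 5)*(c - 1)*(c^3 - 4*c^2 - 5*c) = (c - 5)^2*(c - 1)*(c^2 + c) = (c - 5)^2*(c - 1)*(c + 1)*(c)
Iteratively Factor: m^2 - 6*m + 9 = (m - 3)*(m - 3)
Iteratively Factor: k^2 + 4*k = (k)*(k + 4)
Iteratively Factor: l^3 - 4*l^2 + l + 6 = (l - 3)*(l^2 - l - 2) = (l - 3)*(l - 2)*(l + 1)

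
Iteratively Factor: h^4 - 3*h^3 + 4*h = (h)*(h^3 - 3*h^2 + 4) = h*(h + 1)*(h^2 - 4*h + 4) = h*(h - 2)*(h + 1)*(h - 2)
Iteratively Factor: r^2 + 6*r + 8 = (r + 2)*(r + 4)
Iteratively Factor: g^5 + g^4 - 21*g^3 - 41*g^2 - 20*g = (g)*(g^4 + g^3 - 21*g^2 - 41*g - 20) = g*(g + 1)*(g^3 - 21*g - 20) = g*(g + 1)^2*(g^2 - g - 20) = g*(g + 1)^2*(g + 4)*(g - 5)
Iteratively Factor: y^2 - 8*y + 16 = (y - 4)*(y - 4)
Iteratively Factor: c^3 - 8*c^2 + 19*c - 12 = (c - 4)*(c^2 - 4*c + 3) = (c - 4)*(c - 1)*(c - 3)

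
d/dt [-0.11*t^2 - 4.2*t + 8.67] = -0.22*t - 4.2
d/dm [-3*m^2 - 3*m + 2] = -6*m - 3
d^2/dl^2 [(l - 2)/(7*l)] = -4/(7*l^3)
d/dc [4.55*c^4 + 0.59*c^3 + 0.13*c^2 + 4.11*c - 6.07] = 18.2*c^3 + 1.77*c^2 + 0.26*c + 4.11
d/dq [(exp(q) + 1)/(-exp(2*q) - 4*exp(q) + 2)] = (2*(exp(q) + 1)*(exp(q) + 2) - exp(2*q) - 4*exp(q) + 2)*exp(q)/(exp(2*q) + 4*exp(q) - 2)^2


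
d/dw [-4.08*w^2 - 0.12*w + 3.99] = -8.16*w - 0.12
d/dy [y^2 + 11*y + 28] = 2*y + 11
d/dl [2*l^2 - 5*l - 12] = 4*l - 5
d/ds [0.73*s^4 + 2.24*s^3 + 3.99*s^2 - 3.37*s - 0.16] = 2.92*s^3 + 6.72*s^2 + 7.98*s - 3.37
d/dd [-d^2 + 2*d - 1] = 2 - 2*d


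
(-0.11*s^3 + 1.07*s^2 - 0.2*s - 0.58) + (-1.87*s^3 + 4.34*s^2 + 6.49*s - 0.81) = -1.98*s^3 + 5.41*s^2 + 6.29*s - 1.39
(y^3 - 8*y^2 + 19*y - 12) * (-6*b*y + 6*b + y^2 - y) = -6*b*y^4 + 54*b*y^3 - 162*b*y^2 + 186*b*y - 72*b + y^5 - 9*y^4 + 27*y^3 - 31*y^2 + 12*y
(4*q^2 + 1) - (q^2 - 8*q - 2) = 3*q^2 + 8*q + 3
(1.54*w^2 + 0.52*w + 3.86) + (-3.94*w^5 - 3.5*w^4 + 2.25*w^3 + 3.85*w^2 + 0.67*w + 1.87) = -3.94*w^5 - 3.5*w^4 + 2.25*w^3 + 5.39*w^2 + 1.19*w + 5.73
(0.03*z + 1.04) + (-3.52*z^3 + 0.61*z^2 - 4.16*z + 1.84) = -3.52*z^3 + 0.61*z^2 - 4.13*z + 2.88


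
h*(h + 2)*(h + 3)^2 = h^4 + 8*h^3 + 21*h^2 + 18*h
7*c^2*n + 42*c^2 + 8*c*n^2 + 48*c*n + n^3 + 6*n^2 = (c + n)*(7*c + n)*(n + 6)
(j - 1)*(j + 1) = j^2 - 1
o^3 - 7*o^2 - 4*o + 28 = (o - 7)*(o - 2)*(o + 2)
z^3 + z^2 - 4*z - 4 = (z - 2)*(z + 1)*(z + 2)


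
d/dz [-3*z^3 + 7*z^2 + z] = -9*z^2 + 14*z + 1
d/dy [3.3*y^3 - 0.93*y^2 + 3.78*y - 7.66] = 9.9*y^2 - 1.86*y + 3.78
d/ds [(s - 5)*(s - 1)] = 2*s - 6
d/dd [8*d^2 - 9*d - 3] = 16*d - 9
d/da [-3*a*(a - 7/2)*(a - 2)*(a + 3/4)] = -12*a^3 + 171*a^2/4 - 69*a/4 - 63/4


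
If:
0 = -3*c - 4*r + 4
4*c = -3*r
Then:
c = -12/7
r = 16/7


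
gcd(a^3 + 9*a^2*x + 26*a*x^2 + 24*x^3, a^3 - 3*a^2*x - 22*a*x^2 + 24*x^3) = a + 4*x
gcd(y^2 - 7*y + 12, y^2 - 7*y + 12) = y^2 - 7*y + 12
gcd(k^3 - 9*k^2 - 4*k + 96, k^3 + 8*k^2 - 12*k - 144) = k - 4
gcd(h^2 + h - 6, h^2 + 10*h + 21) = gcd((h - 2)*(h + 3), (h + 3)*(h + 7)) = h + 3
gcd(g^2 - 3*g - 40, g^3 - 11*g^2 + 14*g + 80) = g - 8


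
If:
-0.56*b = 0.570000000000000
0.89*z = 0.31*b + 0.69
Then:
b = -1.02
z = 0.42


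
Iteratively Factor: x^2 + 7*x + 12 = (x + 4)*(x + 3)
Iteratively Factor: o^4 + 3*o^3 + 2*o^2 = (o)*(o^3 + 3*o^2 + 2*o) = o*(o + 1)*(o^2 + 2*o) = o*(o + 1)*(o + 2)*(o)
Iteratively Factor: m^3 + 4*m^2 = (m)*(m^2 + 4*m) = m*(m + 4)*(m)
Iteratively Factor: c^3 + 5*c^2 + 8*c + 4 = (c + 2)*(c^2 + 3*c + 2) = (c + 1)*(c + 2)*(c + 2)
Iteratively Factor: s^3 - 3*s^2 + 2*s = (s - 1)*(s^2 - 2*s) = s*(s - 1)*(s - 2)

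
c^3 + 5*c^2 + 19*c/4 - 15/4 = (c - 1/2)*(c + 5/2)*(c + 3)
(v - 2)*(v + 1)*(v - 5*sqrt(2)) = v^3 - 5*sqrt(2)*v^2 - v^2 - 2*v + 5*sqrt(2)*v + 10*sqrt(2)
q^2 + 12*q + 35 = (q + 5)*(q + 7)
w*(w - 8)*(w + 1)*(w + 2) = w^4 - 5*w^3 - 22*w^2 - 16*w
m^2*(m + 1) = m^3 + m^2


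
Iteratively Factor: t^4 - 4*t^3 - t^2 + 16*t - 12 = (t - 1)*(t^3 - 3*t^2 - 4*t + 12) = (t - 1)*(t + 2)*(t^2 - 5*t + 6) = (t - 3)*(t - 1)*(t + 2)*(t - 2)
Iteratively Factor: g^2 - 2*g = (g)*(g - 2)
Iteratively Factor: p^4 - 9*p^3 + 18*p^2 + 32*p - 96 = (p - 3)*(p^3 - 6*p^2 + 32) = (p - 4)*(p - 3)*(p^2 - 2*p - 8) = (p - 4)^2*(p - 3)*(p + 2)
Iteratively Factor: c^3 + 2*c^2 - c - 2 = (c - 1)*(c^2 + 3*c + 2) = (c - 1)*(c + 2)*(c + 1)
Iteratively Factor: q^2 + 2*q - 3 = (q - 1)*(q + 3)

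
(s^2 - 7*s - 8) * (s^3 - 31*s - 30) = s^5 - 7*s^4 - 39*s^3 + 187*s^2 + 458*s + 240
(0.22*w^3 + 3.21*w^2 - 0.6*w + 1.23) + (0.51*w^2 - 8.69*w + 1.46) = 0.22*w^3 + 3.72*w^2 - 9.29*w + 2.69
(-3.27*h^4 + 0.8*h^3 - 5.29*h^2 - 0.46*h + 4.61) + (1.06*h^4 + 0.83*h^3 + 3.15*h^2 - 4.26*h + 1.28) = -2.21*h^4 + 1.63*h^3 - 2.14*h^2 - 4.72*h + 5.89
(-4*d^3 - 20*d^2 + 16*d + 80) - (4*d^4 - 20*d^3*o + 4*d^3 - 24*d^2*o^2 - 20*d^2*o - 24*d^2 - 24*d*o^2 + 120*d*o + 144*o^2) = -4*d^4 + 20*d^3*o - 8*d^3 + 24*d^2*o^2 + 20*d^2*o + 4*d^2 + 24*d*o^2 - 120*d*o + 16*d - 144*o^2 + 80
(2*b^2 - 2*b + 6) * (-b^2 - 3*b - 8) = -2*b^4 - 4*b^3 - 16*b^2 - 2*b - 48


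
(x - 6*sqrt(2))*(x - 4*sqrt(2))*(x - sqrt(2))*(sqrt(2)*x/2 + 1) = sqrt(2)*x^4/2 - 10*x^3 + 23*sqrt(2)*x^2 + 20*x - 48*sqrt(2)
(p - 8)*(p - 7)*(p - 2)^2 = p^4 - 19*p^3 + 120*p^2 - 284*p + 224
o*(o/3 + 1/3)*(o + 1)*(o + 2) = o^4/3 + 4*o^3/3 + 5*o^2/3 + 2*o/3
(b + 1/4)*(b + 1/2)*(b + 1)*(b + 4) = b^4 + 23*b^3/4 + 63*b^2/8 + 29*b/8 + 1/2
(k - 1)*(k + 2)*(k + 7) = k^3 + 8*k^2 + 5*k - 14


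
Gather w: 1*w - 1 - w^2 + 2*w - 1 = -w^2 + 3*w - 2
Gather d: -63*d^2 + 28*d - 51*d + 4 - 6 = -63*d^2 - 23*d - 2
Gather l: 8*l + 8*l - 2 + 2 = 16*l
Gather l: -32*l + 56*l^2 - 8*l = 56*l^2 - 40*l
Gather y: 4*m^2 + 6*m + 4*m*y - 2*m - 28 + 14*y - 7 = 4*m^2 + 4*m + y*(4*m + 14) - 35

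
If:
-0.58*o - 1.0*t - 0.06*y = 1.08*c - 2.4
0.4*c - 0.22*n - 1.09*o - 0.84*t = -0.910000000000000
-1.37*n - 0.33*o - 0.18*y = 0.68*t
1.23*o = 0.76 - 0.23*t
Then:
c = 0.914170664797669 - 0.0619179115212712*y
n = -0.134865202097046*y - 0.682541702338804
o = 0.396753595783094 - 0.00144119024428575*y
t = 0.00770723478465858*y + 1.18257859646432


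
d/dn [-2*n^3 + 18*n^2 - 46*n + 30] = -6*n^2 + 36*n - 46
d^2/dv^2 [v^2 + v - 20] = 2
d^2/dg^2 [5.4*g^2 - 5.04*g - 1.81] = 10.8000000000000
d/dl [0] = 0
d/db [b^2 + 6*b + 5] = 2*b + 6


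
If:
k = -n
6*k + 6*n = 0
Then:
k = -n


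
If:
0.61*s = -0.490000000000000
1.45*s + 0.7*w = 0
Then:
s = -0.80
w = 1.66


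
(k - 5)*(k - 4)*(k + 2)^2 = k^4 - 5*k^3 - 12*k^2 + 44*k + 80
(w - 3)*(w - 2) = w^2 - 5*w + 6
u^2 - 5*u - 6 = (u - 6)*(u + 1)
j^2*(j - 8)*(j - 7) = j^4 - 15*j^3 + 56*j^2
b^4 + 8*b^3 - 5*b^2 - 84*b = b*(b - 3)*(b + 4)*(b + 7)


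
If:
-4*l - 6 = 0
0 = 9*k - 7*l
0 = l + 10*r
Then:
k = -7/6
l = -3/2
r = 3/20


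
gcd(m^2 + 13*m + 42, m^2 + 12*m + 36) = m + 6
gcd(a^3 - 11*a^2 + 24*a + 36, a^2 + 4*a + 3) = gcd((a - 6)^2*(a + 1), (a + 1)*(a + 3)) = a + 1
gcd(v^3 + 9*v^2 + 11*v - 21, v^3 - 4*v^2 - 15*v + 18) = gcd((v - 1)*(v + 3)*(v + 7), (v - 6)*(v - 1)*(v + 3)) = v^2 + 2*v - 3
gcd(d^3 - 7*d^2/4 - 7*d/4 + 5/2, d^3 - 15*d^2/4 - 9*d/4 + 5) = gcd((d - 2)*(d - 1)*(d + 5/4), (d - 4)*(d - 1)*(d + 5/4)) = d^2 + d/4 - 5/4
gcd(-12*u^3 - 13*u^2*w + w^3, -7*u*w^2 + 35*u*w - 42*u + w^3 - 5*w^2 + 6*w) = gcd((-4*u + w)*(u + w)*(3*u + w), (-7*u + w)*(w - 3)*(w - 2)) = 1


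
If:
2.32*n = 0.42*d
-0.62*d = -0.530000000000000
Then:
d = 0.85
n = 0.15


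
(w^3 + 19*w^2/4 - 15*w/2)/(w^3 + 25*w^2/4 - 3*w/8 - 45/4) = 2*w/(2*w + 3)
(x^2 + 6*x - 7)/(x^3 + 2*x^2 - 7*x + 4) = (x + 7)/(x^2 + 3*x - 4)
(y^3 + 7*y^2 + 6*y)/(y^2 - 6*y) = (y^2 + 7*y + 6)/(y - 6)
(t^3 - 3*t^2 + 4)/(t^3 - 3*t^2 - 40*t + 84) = (t^2 - t - 2)/(t^2 - t - 42)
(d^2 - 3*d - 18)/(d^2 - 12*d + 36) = (d + 3)/(d - 6)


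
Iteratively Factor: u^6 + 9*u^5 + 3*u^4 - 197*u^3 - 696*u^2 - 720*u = (u + 3)*(u^5 + 6*u^4 - 15*u^3 - 152*u^2 - 240*u) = u*(u + 3)*(u^4 + 6*u^3 - 15*u^2 - 152*u - 240) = u*(u - 5)*(u + 3)*(u^3 + 11*u^2 + 40*u + 48) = u*(u - 5)*(u + 3)*(u + 4)*(u^2 + 7*u + 12) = u*(u - 5)*(u + 3)*(u + 4)^2*(u + 3)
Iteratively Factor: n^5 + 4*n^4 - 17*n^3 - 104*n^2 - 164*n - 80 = (n + 2)*(n^4 + 2*n^3 - 21*n^2 - 62*n - 40) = (n - 5)*(n + 2)*(n^3 + 7*n^2 + 14*n + 8) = (n - 5)*(n + 2)^2*(n^2 + 5*n + 4) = (n - 5)*(n + 2)^2*(n + 4)*(n + 1)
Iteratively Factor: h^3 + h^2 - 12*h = (h)*(h^2 + h - 12) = h*(h - 3)*(h + 4)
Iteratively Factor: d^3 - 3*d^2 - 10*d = (d)*(d^2 - 3*d - 10) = d*(d - 5)*(d + 2)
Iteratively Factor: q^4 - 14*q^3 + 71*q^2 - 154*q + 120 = (q - 3)*(q^3 - 11*q^2 + 38*q - 40) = (q - 5)*(q - 3)*(q^2 - 6*q + 8) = (q - 5)*(q - 3)*(q - 2)*(q - 4)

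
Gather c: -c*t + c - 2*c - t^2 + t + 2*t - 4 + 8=c*(-t - 1) - t^2 + 3*t + 4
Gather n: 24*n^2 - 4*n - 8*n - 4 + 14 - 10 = 24*n^2 - 12*n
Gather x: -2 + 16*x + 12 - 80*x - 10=-64*x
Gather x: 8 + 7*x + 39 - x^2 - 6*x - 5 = -x^2 + x + 42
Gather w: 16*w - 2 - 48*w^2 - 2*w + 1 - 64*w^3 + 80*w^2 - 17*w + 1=-64*w^3 + 32*w^2 - 3*w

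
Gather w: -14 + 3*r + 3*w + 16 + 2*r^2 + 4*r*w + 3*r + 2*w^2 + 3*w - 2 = 2*r^2 + 6*r + 2*w^2 + w*(4*r + 6)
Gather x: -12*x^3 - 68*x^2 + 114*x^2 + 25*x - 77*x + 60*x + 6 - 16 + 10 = -12*x^3 + 46*x^2 + 8*x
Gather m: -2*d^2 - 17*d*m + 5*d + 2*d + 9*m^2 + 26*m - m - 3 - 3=-2*d^2 + 7*d + 9*m^2 + m*(25 - 17*d) - 6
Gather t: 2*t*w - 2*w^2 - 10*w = 2*t*w - 2*w^2 - 10*w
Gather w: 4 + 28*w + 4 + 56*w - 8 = 84*w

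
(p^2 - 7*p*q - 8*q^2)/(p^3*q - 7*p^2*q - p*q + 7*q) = (p^2 - 7*p*q - 8*q^2)/(q*(p^3 - 7*p^2 - p + 7))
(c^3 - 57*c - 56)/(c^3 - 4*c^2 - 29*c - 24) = (c + 7)/(c + 3)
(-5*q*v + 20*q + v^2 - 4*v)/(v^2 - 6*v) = (-5*q*v + 20*q + v^2 - 4*v)/(v*(v - 6))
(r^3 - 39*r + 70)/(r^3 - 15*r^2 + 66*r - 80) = (r + 7)/(r - 8)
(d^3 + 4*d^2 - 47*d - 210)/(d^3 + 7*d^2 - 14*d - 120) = (d - 7)/(d - 4)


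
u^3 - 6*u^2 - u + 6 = (u - 6)*(u - 1)*(u + 1)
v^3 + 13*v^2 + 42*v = v*(v + 6)*(v + 7)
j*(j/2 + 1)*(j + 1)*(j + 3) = j^4/2 + 3*j^3 + 11*j^2/2 + 3*j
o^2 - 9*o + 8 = (o - 8)*(o - 1)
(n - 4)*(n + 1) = n^2 - 3*n - 4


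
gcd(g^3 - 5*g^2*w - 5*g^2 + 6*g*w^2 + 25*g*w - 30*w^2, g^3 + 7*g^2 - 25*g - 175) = g - 5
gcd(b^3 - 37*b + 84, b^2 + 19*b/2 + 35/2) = b + 7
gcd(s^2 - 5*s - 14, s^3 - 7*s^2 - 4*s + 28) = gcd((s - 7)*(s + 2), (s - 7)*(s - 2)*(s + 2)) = s^2 - 5*s - 14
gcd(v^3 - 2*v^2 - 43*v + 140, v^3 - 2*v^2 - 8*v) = v - 4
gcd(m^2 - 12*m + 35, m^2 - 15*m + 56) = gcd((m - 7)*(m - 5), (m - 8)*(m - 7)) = m - 7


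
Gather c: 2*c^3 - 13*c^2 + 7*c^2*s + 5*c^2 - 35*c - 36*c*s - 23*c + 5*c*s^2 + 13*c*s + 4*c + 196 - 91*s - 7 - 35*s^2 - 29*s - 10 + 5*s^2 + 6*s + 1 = 2*c^3 + c^2*(7*s - 8) + c*(5*s^2 - 23*s - 54) - 30*s^2 - 114*s + 180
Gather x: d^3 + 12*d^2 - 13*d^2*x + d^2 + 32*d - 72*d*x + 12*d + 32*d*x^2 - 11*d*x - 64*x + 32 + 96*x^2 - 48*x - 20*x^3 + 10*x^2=d^3 + 13*d^2 + 44*d - 20*x^3 + x^2*(32*d + 106) + x*(-13*d^2 - 83*d - 112) + 32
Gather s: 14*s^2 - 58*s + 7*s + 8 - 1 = 14*s^2 - 51*s + 7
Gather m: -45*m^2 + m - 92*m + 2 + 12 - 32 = -45*m^2 - 91*m - 18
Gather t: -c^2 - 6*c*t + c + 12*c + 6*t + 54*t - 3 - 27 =-c^2 + 13*c + t*(60 - 6*c) - 30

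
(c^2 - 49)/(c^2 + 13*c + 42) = (c - 7)/(c + 6)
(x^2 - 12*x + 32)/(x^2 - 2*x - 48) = (x - 4)/(x + 6)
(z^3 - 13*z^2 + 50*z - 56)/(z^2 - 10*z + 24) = (z^2 - 9*z + 14)/(z - 6)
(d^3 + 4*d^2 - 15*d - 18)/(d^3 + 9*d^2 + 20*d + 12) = (d - 3)/(d + 2)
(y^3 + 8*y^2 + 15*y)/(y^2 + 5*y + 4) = y*(y^2 + 8*y + 15)/(y^2 + 5*y + 4)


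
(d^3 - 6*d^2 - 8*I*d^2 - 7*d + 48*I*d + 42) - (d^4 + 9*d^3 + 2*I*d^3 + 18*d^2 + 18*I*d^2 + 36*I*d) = -d^4 - 8*d^3 - 2*I*d^3 - 24*d^2 - 26*I*d^2 - 7*d + 12*I*d + 42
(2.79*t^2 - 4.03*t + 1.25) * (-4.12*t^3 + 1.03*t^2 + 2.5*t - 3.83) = -11.4948*t^5 + 19.4773*t^4 - 2.3259*t^3 - 19.4732*t^2 + 18.5599*t - 4.7875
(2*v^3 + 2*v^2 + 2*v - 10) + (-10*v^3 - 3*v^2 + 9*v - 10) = -8*v^3 - v^2 + 11*v - 20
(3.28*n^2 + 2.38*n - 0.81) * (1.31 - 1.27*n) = -4.1656*n^3 + 1.2742*n^2 + 4.1465*n - 1.0611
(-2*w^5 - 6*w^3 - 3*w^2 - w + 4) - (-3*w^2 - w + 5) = -2*w^5 - 6*w^3 - 1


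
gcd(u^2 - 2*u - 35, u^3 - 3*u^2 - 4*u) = 1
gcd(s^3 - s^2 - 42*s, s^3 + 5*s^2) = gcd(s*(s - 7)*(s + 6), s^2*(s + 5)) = s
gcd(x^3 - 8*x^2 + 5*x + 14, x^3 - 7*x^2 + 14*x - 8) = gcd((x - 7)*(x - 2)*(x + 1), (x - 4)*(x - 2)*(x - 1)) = x - 2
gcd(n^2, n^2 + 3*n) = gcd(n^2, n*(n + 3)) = n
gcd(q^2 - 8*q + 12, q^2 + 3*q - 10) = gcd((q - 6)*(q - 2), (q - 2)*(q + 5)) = q - 2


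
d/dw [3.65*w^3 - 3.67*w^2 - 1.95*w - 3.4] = 10.95*w^2 - 7.34*w - 1.95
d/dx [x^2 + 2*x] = 2*x + 2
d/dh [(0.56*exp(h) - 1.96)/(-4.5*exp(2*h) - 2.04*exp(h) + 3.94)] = (2.52*exp(2*h) - 17.64*exp(h) - 1.792)*exp(h)/(20.25*exp(4*h) + 18.36*exp(3*h) - 31.2984*exp(2*h) - 16.0752*exp(h) + 15.5236)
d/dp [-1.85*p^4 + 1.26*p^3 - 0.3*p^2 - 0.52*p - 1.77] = -7.4*p^3 + 3.78*p^2 - 0.6*p - 0.52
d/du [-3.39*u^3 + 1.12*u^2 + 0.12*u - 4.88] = -10.17*u^2 + 2.24*u + 0.12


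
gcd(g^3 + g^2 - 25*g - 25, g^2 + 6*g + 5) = g^2 + 6*g + 5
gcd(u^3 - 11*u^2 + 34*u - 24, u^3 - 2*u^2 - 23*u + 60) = u - 4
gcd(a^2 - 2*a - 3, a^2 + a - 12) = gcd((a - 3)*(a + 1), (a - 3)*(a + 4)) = a - 3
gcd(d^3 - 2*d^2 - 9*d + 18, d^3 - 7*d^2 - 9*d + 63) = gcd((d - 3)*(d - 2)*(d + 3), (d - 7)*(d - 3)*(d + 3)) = d^2 - 9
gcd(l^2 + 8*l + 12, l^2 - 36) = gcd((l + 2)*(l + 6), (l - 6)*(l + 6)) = l + 6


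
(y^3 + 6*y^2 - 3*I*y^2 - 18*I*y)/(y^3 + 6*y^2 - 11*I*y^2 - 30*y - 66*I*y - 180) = y*(y - 3*I)/(y^2 - 11*I*y - 30)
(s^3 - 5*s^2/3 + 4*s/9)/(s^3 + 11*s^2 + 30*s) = (9*s^2 - 15*s + 4)/(9*(s^2 + 11*s + 30))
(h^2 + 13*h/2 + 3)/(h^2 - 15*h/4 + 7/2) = 2*(2*h^2 + 13*h + 6)/(4*h^2 - 15*h + 14)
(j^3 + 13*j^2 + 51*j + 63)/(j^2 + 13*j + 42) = (j^2 + 6*j + 9)/(j + 6)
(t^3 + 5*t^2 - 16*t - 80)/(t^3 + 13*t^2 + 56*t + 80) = (t - 4)/(t + 4)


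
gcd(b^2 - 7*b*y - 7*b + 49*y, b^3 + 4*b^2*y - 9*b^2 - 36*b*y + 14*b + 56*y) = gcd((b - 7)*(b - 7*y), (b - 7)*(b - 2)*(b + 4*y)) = b - 7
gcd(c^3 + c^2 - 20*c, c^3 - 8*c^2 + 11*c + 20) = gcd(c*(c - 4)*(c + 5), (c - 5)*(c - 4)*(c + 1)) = c - 4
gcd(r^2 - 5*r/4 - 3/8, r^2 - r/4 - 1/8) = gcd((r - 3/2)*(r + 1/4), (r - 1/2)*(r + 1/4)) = r + 1/4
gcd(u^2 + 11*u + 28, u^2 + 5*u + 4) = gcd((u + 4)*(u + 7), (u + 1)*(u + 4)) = u + 4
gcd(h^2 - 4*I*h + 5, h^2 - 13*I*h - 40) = h - 5*I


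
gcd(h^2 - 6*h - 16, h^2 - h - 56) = h - 8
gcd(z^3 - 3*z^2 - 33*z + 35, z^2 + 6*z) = 1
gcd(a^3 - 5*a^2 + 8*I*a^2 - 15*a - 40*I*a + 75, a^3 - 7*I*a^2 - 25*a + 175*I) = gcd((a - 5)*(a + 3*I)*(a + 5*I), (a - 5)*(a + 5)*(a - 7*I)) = a - 5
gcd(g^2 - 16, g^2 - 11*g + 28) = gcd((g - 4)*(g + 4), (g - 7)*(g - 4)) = g - 4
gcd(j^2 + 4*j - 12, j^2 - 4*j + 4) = j - 2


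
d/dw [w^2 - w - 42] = 2*w - 1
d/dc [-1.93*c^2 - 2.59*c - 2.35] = -3.86*c - 2.59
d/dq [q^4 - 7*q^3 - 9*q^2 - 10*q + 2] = 4*q^3 - 21*q^2 - 18*q - 10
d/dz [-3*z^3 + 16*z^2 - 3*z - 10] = -9*z^2 + 32*z - 3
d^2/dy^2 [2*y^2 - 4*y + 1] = 4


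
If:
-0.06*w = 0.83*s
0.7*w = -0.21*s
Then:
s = 0.00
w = 0.00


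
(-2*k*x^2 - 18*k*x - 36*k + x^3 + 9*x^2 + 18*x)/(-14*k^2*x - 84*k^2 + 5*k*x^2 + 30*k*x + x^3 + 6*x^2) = (x + 3)/(7*k + x)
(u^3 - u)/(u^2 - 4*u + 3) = u*(u + 1)/(u - 3)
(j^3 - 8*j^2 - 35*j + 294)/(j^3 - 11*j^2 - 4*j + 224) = (j^2 - j - 42)/(j^2 - 4*j - 32)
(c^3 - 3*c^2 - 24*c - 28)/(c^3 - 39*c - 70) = (c + 2)/(c + 5)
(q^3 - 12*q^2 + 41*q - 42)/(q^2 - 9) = (q^2 - 9*q + 14)/(q + 3)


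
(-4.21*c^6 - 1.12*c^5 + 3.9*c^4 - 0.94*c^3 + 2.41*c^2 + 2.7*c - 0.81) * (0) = 0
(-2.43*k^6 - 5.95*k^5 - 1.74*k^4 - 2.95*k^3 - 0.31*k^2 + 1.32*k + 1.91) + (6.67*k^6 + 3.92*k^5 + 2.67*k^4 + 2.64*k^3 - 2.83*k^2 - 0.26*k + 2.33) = 4.24*k^6 - 2.03*k^5 + 0.93*k^4 - 0.31*k^3 - 3.14*k^2 + 1.06*k + 4.24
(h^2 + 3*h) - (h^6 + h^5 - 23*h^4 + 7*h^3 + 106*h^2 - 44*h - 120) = -h^6 - h^5 + 23*h^4 - 7*h^3 - 105*h^2 + 47*h + 120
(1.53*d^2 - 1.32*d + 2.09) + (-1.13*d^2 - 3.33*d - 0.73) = 0.4*d^2 - 4.65*d + 1.36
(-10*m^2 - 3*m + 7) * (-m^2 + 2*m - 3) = 10*m^4 - 17*m^3 + 17*m^2 + 23*m - 21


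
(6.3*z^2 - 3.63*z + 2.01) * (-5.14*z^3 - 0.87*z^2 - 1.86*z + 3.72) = -32.382*z^5 + 13.1772*z^4 - 18.8913*z^3 + 28.4391*z^2 - 17.2422*z + 7.4772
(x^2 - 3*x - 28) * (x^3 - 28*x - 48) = x^5 - 3*x^4 - 56*x^3 + 36*x^2 + 928*x + 1344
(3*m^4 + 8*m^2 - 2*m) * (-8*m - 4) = -24*m^5 - 12*m^4 - 64*m^3 - 16*m^2 + 8*m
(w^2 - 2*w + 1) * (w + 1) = w^3 - w^2 - w + 1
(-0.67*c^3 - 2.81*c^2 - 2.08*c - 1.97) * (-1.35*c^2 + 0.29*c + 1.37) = 0.9045*c^5 + 3.5992*c^4 + 1.0752*c^3 - 1.7934*c^2 - 3.4209*c - 2.6989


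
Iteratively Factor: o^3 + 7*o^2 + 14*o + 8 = (o + 4)*(o^2 + 3*o + 2) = (o + 1)*(o + 4)*(o + 2)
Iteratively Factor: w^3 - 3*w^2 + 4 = (w - 2)*(w^2 - w - 2) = (w - 2)^2*(w + 1)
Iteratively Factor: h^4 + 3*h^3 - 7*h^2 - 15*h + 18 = (h - 1)*(h^3 + 4*h^2 - 3*h - 18) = (h - 2)*(h - 1)*(h^2 + 6*h + 9) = (h - 2)*(h - 1)*(h + 3)*(h + 3)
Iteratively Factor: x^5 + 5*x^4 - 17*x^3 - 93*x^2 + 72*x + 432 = (x + 4)*(x^4 + x^3 - 21*x^2 - 9*x + 108) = (x - 3)*(x + 4)*(x^3 + 4*x^2 - 9*x - 36) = (x - 3)^2*(x + 4)*(x^2 + 7*x + 12) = (x - 3)^2*(x + 4)^2*(x + 3)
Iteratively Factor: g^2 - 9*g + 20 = (g - 5)*(g - 4)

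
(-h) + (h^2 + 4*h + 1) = h^2 + 3*h + 1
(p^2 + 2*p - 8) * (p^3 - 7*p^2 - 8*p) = p^5 - 5*p^4 - 30*p^3 + 40*p^2 + 64*p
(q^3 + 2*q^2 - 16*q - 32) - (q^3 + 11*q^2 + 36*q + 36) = -9*q^2 - 52*q - 68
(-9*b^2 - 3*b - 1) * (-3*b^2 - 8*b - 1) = 27*b^4 + 81*b^3 + 36*b^2 + 11*b + 1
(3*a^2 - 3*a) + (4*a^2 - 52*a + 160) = 7*a^2 - 55*a + 160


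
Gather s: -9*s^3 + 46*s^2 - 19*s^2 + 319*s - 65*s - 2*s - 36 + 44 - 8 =-9*s^3 + 27*s^2 + 252*s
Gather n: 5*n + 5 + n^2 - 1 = n^2 + 5*n + 4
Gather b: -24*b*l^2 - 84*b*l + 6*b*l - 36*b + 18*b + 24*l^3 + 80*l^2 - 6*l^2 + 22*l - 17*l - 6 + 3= b*(-24*l^2 - 78*l - 18) + 24*l^3 + 74*l^2 + 5*l - 3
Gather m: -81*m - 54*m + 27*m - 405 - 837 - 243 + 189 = -108*m - 1296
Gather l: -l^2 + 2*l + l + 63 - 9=-l^2 + 3*l + 54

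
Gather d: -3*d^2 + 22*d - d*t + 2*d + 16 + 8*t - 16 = -3*d^2 + d*(24 - t) + 8*t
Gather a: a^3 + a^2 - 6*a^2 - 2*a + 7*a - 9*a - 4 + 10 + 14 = a^3 - 5*a^2 - 4*a + 20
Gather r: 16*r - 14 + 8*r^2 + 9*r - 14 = 8*r^2 + 25*r - 28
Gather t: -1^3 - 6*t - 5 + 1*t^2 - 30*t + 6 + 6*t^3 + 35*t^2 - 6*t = 6*t^3 + 36*t^2 - 42*t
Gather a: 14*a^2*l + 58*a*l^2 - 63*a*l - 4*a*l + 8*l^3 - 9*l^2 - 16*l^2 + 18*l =14*a^2*l + a*(58*l^2 - 67*l) + 8*l^3 - 25*l^2 + 18*l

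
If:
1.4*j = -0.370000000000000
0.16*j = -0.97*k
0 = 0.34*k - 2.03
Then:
No Solution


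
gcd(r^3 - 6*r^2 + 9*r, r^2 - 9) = r - 3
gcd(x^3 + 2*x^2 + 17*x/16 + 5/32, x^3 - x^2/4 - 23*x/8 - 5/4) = x^2 + 7*x/4 + 5/8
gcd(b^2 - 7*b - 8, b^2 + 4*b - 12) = 1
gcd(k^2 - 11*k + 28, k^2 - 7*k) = k - 7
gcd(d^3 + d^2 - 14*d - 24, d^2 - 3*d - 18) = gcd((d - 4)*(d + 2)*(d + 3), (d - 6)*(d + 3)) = d + 3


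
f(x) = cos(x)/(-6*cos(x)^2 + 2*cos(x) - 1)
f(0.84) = -0.29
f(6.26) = -0.20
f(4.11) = 0.14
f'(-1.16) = -0.03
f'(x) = (-12*sin(x)*cos(x) + 2*sin(x))*cos(x)/(-6*cos(x)^2 + 2*cos(x) - 1)^2 - sin(x)/(-6*cos(x)^2 + 2*cos(x) - 1) = (1 - 6*cos(x)^2)*sin(x)/(6*sin(x)^2 + 2*cos(x) - 7)^2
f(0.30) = -0.21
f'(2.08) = -0.03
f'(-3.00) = 0.01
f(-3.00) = 0.11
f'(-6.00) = -0.06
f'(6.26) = 0.00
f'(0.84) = -0.23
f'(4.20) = 0.03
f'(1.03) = -0.21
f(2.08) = 0.14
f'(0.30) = -0.06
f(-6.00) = -0.21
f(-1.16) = -0.34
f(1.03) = -0.33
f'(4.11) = 0.05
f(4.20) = 0.14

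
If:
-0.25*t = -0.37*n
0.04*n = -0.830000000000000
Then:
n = -20.75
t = -30.71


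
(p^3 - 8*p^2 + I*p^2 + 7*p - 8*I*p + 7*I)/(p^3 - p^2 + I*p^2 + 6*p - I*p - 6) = (p^2 + p*(-7 + I) - 7*I)/(p^2 + I*p + 6)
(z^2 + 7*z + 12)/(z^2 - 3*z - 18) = (z + 4)/(z - 6)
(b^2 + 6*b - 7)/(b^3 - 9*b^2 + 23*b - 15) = (b + 7)/(b^2 - 8*b + 15)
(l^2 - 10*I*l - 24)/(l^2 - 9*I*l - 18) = (l - 4*I)/(l - 3*I)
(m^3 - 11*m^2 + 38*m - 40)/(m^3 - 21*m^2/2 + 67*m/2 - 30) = 2*(m - 2)/(2*m - 3)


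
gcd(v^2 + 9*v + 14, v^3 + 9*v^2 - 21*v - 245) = v + 7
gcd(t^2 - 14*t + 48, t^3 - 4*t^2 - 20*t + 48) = t - 6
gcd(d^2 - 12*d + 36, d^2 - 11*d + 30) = d - 6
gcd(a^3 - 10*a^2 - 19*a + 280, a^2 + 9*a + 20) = a + 5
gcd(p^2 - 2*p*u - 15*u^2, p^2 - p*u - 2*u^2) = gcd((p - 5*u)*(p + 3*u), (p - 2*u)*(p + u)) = 1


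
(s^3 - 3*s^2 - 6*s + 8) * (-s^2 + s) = -s^5 + 4*s^4 + 3*s^3 - 14*s^2 + 8*s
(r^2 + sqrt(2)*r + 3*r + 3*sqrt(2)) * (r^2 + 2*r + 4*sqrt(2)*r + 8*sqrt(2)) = r^4 + 5*r^3 + 5*sqrt(2)*r^3 + 14*r^2 + 25*sqrt(2)*r^2 + 40*r + 30*sqrt(2)*r + 48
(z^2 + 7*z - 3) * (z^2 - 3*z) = z^4 + 4*z^3 - 24*z^2 + 9*z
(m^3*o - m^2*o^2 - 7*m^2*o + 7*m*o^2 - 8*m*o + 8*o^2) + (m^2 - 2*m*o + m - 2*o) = m^3*o - m^2*o^2 - 7*m^2*o + m^2 + 7*m*o^2 - 10*m*o + m + 8*o^2 - 2*o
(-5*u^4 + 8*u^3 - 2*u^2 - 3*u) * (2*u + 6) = -10*u^5 - 14*u^4 + 44*u^3 - 18*u^2 - 18*u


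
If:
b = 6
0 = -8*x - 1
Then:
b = 6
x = -1/8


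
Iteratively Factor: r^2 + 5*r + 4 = (r + 4)*(r + 1)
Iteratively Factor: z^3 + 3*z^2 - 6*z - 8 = (z + 1)*(z^2 + 2*z - 8) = (z - 2)*(z + 1)*(z + 4)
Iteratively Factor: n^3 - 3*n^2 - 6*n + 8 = (n - 1)*(n^2 - 2*n - 8) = (n - 1)*(n + 2)*(n - 4)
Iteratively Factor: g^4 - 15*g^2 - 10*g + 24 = (g + 3)*(g^3 - 3*g^2 - 6*g + 8) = (g - 4)*(g + 3)*(g^2 + g - 2) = (g - 4)*(g - 1)*(g + 3)*(g + 2)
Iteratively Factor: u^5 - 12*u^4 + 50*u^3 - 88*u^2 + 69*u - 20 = (u - 4)*(u^4 - 8*u^3 + 18*u^2 - 16*u + 5) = (u - 4)*(u - 1)*(u^3 - 7*u^2 + 11*u - 5) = (u - 5)*(u - 4)*(u - 1)*(u^2 - 2*u + 1) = (u - 5)*(u - 4)*(u - 1)^2*(u - 1)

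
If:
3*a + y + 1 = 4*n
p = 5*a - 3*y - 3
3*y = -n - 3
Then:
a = -13*y/3 - 13/3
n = -3*y - 3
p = -74*y/3 - 74/3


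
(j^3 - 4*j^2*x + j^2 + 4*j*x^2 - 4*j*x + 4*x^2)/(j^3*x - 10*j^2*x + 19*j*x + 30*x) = (j^2 - 4*j*x + 4*x^2)/(x*(j^2 - 11*j + 30))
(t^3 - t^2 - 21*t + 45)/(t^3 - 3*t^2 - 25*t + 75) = (t - 3)/(t - 5)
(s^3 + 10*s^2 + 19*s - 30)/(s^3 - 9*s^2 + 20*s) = (s^3 + 10*s^2 + 19*s - 30)/(s*(s^2 - 9*s + 20))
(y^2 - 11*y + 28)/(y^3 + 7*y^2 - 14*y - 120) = (y - 7)/(y^2 + 11*y + 30)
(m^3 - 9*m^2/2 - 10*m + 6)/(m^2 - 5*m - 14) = (m^2 - 13*m/2 + 3)/(m - 7)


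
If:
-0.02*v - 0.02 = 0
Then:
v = -1.00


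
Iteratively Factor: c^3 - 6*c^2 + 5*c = (c - 1)*(c^2 - 5*c) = (c - 5)*(c - 1)*(c)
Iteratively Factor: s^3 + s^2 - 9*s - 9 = (s + 1)*(s^2 - 9) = (s - 3)*(s + 1)*(s + 3)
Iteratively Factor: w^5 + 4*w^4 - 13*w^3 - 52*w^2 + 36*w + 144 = (w - 3)*(w^4 + 7*w^3 + 8*w^2 - 28*w - 48) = (w - 3)*(w + 3)*(w^3 + 4*w^2 - 4*w - 16) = (w - 3)*(w + 2)*(w + 3)*(w^2 + 2*w - 8) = (w - 3)*(w - 2)*(w + 2)*(w + 3)*(w + 4)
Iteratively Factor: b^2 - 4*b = (b - 4)*(b)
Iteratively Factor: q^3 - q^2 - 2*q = (q + 1)*(q^2 - 2*q) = q*(q + 1)*(q - 2)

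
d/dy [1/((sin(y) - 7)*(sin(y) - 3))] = 2*(5 - sin(y))*cos(y)/((sin(y) - 7)^2*(sin(y) - 3)^2)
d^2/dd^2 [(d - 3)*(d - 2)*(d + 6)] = 6*d + 2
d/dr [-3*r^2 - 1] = -6*r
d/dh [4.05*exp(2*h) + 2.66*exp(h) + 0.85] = (8.1*exp(h) + 2.66)*exp(h)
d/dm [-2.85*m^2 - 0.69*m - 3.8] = -5.7*m - 0.69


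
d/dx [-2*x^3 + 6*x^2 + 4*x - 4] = -6*x^2 + 12*x + 4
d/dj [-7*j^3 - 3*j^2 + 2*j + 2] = -21*j^2 - 6*j + 2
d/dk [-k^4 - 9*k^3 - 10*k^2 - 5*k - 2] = -4*k^3 - 27*k^2 - 20*k - 5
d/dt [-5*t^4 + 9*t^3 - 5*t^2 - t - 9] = -20*t^3 + 27*t^2 - 10*t - 1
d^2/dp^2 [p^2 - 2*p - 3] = 2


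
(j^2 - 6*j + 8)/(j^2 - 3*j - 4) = (j - 2)/(j + 1)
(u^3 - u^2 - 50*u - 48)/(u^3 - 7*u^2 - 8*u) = (u + 6)/u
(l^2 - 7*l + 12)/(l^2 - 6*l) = (l^2 - 7*l + 12)/(l*(l - 6))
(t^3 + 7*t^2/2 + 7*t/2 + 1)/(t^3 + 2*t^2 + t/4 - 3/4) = 2*(2*t^2 + 5*t + 2)/(4*t^2 + 4*t - 3)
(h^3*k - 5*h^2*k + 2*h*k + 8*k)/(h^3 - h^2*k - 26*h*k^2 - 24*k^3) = k*(-h^3 + 5*h^2 - 2*h - 8)/(-h^3 + h^2*k + 26*h*k^2 + 24*k^3)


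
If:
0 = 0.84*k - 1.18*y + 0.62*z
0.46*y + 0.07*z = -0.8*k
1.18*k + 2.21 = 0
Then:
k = -1.87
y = 2.23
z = 6.77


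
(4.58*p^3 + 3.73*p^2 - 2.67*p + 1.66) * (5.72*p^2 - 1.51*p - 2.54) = 26.1976*p^5 + 14.4198*p^4 - 32.5379*p^3 + 4.0527*p^2 + 4.2752*p - 4.2164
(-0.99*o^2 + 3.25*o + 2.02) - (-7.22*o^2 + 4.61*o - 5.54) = 6.23*o^2 - 1.36*o + 7.56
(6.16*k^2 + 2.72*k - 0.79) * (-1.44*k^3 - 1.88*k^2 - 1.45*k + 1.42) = -8.8704*k^5 - 15.4976*k^4 - 12.908*k^3 + 6.2884*k^2 + 5.0079*k - 1.1218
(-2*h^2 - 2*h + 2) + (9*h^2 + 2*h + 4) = 7*h^2 + 6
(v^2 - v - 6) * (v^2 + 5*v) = v^4 + 4*v^3 - 11*v^2 - 30*v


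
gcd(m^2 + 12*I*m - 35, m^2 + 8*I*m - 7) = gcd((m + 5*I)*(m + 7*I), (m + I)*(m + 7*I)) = m + 7*I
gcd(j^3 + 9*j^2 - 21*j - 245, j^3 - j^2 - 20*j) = j - 5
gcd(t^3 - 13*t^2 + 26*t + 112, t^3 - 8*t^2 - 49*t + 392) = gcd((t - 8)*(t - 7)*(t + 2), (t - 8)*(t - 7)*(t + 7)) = t^2 - 15*t + 56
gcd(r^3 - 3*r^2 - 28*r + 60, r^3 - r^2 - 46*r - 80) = r + 5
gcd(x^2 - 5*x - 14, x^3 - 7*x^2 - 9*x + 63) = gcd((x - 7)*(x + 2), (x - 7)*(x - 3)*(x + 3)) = x - 7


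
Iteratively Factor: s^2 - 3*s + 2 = (s - 1)*(s - 2)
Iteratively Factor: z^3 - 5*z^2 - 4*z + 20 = (z - 2)*(z^2 - 3*z - 10) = (z - 5)*(z - 2)*(z + 2)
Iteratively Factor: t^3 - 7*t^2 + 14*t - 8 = (t - 1)*(t^2 - 6*t + 8) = (t - 2)*(t - 1)*(t - 4)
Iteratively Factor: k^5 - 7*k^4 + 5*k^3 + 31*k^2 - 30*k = (k - 3)*(k^4 - 4*k^3 - 7*k^2 + 10*k) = (k - 5)*(k - 3)*(k^3 + k^2 - 2*k) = (k - 5)*(k - 3)*(k - 1)*(k^2 + 2*k) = k*(k - 5)*(k - 3)*(k - 1)*(k + 2)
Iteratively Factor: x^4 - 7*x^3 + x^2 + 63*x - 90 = (x - 2)*(x^3 - 5*x^2 - 9*x + 45) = (x - 2)*(x + 3)*(x^2 - 8*x + 15) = (x - 5)*(x - 2)*(x + 3)*(x - 3)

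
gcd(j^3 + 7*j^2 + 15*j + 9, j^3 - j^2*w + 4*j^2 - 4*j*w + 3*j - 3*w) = j^2 + 4*j + 3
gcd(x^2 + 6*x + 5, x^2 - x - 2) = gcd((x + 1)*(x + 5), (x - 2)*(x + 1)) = x + 1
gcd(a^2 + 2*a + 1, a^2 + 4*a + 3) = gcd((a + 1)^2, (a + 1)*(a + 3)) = a + 1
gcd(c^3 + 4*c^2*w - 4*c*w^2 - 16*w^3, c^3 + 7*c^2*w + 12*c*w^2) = c + 4*w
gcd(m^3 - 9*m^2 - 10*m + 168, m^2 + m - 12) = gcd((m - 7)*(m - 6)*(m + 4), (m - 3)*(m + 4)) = m + 4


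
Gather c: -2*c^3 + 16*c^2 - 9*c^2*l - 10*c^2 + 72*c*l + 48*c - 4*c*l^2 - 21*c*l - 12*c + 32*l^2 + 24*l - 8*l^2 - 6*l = -2*c^3 + c^2*(6 - 9*l) + c*(-4*l^2 + 51*l + 36) + 24*l^2 + 18*l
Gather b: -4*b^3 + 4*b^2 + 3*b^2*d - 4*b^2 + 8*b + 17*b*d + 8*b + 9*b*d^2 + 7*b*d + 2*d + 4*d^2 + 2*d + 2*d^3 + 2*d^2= -4*b^3 + 3*b^2*d + b*(9*d^2 + 24*d + 16) + 2*d^3 + 6*d^2 + 4*d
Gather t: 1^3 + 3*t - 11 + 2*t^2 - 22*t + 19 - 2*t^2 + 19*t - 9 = 0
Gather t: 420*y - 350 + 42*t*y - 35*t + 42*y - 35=t*(42*y - 35) + 462*y - 385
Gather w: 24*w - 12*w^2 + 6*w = -12*w^2 + 30*w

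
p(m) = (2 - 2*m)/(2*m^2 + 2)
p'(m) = -4*m*(2 - 2*m)/(2*m^2 + 2)^2 - 2/(2*m^2 + 2)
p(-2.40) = 0.50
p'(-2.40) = 0.21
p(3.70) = -0.18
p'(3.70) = 0.02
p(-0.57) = 1.18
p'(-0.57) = 0.26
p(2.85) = -0.20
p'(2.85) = 0.02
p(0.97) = 0.02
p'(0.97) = -0.53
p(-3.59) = 0.33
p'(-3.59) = 0.10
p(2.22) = -0.21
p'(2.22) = -0.01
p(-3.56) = 0.33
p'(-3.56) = 0.10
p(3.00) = -0.20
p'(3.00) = 0.02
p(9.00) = -0.10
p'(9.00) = 0.01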